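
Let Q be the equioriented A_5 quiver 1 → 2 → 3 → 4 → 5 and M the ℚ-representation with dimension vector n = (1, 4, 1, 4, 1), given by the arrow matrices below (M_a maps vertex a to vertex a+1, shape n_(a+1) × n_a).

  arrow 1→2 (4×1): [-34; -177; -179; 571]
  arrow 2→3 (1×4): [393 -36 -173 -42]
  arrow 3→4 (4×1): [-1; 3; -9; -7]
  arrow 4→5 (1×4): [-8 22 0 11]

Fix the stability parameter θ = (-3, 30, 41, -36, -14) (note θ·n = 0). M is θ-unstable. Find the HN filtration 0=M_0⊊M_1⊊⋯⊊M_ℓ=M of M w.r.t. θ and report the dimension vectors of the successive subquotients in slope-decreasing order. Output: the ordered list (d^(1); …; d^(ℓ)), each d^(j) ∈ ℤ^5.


Interval decomposition of M: I[1,5], I[2,2]^3, I[4,4]^3.
HN type (ℓ=4): μ^(1)=30; μ^(2)=21/4; μ^(3)=-3; μ^(4)=-36

((0, 3, 0, 0, 0); (0, 1, 1, 1, 1); (1, 0, 0, 0, 0); (0, 0, 0, 3, 0))


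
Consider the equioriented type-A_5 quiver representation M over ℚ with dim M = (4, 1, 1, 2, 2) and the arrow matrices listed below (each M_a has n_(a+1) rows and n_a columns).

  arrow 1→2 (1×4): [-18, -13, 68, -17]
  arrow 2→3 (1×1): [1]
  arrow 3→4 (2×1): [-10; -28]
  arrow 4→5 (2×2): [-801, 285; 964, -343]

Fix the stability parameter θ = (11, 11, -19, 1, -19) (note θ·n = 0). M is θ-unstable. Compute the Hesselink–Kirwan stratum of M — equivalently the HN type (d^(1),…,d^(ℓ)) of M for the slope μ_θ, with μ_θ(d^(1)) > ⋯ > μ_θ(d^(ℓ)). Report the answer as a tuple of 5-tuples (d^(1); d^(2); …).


Barcode: M ≅ I[1,1]^3, I[1,5], I[4,5]. HN layers by μ_θ (3 steps, strictly decreasing):
  μ^(1)=11; μ^(2)=-3; μ^(3)=-9

((3, 0, 0, 0, 0); (1, 1, 1, 1, 1); (0, 0, 0, 1, 1))


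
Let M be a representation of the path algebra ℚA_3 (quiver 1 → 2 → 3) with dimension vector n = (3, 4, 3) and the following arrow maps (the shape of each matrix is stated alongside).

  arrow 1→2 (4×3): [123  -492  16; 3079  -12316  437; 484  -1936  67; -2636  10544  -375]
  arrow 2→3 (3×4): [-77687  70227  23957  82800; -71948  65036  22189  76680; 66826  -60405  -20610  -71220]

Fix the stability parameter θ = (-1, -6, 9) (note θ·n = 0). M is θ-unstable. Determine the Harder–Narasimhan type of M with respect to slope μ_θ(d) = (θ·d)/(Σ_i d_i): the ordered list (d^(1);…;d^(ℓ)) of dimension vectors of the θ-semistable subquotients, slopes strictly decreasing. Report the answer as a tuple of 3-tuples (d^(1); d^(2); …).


Via rank(M_{q-1}∘⋯∘M_p): M ≅ I[1,1], I[1,3]^2, I[2,2], I[2,3].
μ_θ-semistable layers: μ^(1)=9; μ^(2)=-1; μ^(3)=-7/2; μ^(4)=-6

((0, 0, 3); (1, 0, 0); (2, 2, 0); (0, 2, 0))


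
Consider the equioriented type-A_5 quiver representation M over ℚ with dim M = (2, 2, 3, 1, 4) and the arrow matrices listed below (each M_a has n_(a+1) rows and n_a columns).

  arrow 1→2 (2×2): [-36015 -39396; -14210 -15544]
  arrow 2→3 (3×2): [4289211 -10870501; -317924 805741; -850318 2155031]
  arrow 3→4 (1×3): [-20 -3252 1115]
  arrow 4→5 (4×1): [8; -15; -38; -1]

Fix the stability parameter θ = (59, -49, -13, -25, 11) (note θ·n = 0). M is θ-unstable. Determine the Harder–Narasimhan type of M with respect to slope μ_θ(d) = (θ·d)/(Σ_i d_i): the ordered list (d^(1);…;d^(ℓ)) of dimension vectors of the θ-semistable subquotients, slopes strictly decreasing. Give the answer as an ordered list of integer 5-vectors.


Interval decomposition of M: I[1,1], I[1,3], I[2,5], I[3,3], I[5,5]^3.
HN type (ℓ=6): μ^(1)=59; μ^(2)=11; μ^(3)=-1; μ^(4)=-13; μ^(5)=-19; μ^(6)=-49

((1, 0, 0, 0, 0); (0, 0, 0, 0, 4); (1, 1, 1, 0, 0); (0, 0, 1, 0, 0); (0, 0, 1, 1, 0); (0, 1, 0, 0, 0))


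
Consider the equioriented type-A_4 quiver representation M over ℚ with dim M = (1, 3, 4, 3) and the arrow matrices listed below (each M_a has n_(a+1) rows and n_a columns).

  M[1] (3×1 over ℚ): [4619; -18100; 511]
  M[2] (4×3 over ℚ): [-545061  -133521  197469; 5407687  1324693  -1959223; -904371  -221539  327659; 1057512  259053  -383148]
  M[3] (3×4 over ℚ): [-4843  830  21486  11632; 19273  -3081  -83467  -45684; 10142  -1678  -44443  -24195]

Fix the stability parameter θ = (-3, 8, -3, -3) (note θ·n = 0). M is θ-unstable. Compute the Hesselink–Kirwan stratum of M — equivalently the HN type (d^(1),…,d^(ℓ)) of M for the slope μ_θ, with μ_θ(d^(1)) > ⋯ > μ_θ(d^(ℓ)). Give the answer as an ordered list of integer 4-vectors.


Interval decomposition of M: I[1,2], I[2,4]^2, I[3,3], I[3,4].
HN type (ℓ=3): μ^(1)=8; μ^(2)=2/3; μ^(3)=-3

((0, 1, 0, 0); (0, 2, 2, 2); (1, 0, 2, 1))


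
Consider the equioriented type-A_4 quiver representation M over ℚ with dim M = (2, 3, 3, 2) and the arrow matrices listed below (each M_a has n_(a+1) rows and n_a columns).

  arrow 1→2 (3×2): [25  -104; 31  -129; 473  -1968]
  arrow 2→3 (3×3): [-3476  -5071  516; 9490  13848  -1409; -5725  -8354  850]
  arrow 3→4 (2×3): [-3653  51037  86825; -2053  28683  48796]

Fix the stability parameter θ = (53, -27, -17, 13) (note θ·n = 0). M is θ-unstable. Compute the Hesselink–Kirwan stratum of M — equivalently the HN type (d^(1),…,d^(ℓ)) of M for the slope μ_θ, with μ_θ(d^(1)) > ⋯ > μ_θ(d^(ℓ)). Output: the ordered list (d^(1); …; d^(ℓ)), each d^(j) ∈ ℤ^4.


Via rank(M_{q-1}∘⋯∘M_p): M ≅ I[1,4]^2, I[2,3].
μ_θ-semistable layers: μ^(1)=13; μ^(2)=3; μ^(3)=-17; μ^(4)=-27

((0, 0, 0, 2); (2, 2, 2, 0); (0, 0, 1, 0); (0, 1, 0, 0))


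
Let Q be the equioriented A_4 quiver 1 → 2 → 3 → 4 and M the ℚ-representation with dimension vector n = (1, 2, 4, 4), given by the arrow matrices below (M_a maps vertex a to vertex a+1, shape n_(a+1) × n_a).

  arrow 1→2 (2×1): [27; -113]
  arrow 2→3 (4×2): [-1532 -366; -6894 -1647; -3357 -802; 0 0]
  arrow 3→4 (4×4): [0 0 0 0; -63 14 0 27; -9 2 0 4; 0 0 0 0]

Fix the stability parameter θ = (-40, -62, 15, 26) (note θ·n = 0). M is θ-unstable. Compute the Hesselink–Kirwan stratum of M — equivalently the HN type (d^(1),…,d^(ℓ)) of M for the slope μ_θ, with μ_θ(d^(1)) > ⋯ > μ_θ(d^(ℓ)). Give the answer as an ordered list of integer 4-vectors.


Barcode: M ≅ I[1,3], I[2,3], I[3,4]^2, I[4,4]^2. HN layers by μ_θ (4 steps, strictly decreasing):
  μ^(1)=26; μ^(2)=15; μ^(3)=-51; μ^(4)=-62

((0, 0, 0, 4); (0, 0, 4, 0); (1, 1, 0, 0); (0, 1, 0, 0))


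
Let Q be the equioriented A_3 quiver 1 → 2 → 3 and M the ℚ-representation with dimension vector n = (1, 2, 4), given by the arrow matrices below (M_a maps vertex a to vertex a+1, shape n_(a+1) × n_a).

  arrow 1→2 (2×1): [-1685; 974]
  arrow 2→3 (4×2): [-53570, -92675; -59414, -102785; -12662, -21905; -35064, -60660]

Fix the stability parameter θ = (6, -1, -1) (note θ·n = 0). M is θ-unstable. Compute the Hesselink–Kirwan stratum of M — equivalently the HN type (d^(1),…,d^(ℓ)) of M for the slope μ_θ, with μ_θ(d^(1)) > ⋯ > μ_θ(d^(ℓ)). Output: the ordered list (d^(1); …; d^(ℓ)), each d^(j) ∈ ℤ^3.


Barcode: M ≅ I[1,2], I[2,3], I[3,3]^3. HN layers by μ_θ (2 steps, strictly decreasing):
  μ^(1)=5/2; μ^(2)=-1

((1, 1, 0); (0, 1, 4))


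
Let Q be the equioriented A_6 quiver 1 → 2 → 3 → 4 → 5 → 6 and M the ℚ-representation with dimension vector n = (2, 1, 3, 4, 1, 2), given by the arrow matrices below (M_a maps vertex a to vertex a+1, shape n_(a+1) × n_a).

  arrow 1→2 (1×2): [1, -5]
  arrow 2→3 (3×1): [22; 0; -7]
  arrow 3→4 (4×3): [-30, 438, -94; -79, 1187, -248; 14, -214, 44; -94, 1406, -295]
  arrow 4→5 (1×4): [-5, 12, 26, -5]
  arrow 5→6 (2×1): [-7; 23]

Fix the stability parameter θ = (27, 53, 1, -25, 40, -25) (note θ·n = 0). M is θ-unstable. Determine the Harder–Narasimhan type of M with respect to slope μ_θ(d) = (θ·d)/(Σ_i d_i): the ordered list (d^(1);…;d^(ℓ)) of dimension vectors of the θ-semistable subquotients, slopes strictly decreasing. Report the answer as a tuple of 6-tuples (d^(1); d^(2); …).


Interval decomposition of M: I[1,1], I[1,6], I[3,3], I[3,4], I[4,4]^2, I[6,6].
HN type (ℓ=5): μ^(1)=27; μ^(2)=71/6; μ^(3)=1; μ^(4)=-12; μ^(5)=-25

((1, 0, 0, 0, 0, 0); (1, 1, 1, 1, 1, 1); (0, 0, 1, 0, 0, 0); (0, 0, 1, 1, 0, 0); (0, 0, 0, 2, 0, 1))


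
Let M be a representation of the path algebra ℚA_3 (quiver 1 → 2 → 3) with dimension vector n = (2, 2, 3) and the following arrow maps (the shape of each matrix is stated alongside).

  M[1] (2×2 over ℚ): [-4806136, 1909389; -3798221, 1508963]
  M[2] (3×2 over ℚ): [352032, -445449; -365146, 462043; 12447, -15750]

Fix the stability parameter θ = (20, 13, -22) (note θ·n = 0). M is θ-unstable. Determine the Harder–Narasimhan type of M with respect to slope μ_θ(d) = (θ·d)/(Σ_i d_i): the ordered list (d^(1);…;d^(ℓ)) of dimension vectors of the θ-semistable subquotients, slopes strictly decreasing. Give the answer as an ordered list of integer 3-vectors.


Barcode: M ≅ I[1,3]^2, I[3,3]. HN layers by μ_θ (2 steps, strictly decreasing):
  μ^(1)=11/3; μ^(2)=-22

((2, 2, 2); (0, 0, 1))


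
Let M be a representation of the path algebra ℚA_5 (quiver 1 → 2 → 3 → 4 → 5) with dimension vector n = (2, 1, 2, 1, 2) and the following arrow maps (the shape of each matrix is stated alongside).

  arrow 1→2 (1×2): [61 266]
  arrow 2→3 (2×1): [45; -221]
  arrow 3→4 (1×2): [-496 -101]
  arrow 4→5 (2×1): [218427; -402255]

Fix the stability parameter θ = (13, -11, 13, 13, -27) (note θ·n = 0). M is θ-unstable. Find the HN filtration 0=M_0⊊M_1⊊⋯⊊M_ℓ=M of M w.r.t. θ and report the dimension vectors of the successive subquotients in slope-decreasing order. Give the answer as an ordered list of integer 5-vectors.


Interval decomposition of M: I[1,1], I[1,5], I[3,3], I[5,5].
HN type (ℓ=3): μ^(1)=13; μ^(2)=1/5; μ^(3)=-27

((1, 0, 1, 0, 0); (1, 1, 1, 1, 1); (0, 0, 0, 0, 1))


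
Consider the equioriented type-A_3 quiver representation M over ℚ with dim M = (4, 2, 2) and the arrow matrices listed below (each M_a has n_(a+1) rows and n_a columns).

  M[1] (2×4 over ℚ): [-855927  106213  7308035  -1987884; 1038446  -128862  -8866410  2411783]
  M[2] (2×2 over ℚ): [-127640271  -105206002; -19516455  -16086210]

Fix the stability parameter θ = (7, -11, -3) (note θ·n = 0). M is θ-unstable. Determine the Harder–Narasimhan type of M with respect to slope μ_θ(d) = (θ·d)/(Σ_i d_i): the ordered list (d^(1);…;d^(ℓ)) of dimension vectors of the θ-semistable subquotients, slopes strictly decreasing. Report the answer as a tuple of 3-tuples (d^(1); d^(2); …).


Via rank(M_{q-1}∘⋯∘M_p): M ≅ I[1,1]^2, I[1,2], I[1,3], I[3,3].
μ_θ-semistable layers: μ^(1)=7; μ^(2)=-2; μ^(3)=-7/3; μ^(4)=-3

((2, 0, 0); (1, 1, 0); (1, 1, 1); (0, 0, 1))


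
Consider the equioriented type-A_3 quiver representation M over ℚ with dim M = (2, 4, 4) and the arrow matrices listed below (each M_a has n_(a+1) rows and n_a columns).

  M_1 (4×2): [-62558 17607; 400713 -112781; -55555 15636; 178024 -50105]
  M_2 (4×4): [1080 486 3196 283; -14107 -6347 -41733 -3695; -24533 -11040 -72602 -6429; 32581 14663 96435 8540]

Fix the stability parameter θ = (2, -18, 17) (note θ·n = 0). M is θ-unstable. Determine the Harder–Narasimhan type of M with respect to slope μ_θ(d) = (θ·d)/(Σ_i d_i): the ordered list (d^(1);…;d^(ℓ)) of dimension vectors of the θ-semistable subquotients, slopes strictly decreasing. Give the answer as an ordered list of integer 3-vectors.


Via rank(M_{q-1}∘⋯∘M_p): M ≅ I[1,2], I[1,3], I[2,3]^2, I[3,3].
μ_θ-semistable layers: μ^(1)=17; μ^(2)=-8; μ^(3)=-18

((0, 0, 4); (2, 2, 0); (0, 2, 0))


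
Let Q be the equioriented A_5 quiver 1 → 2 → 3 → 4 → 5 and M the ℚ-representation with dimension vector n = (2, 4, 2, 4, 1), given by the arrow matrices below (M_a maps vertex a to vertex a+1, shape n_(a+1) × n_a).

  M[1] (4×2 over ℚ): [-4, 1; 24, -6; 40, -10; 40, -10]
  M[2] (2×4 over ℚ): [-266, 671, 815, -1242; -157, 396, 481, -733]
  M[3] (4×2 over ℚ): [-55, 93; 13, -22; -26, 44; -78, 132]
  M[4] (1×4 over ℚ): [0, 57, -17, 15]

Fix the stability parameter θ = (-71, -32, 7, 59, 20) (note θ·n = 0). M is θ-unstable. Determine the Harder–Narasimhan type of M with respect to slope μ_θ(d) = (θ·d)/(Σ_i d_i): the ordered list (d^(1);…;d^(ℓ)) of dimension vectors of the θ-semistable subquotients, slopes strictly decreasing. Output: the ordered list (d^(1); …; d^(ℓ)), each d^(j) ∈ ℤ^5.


Via rank(M_{q-1}∘⋯∘M_p): M ≅ I[1,1], I[1,4], I[2,2]^2, I[2,5], I[4,4]^2.
μ_θ-semistable layers: μ^(1)=59; μ^(2)=79/2; μ^(3)=7; μ^(4)=-32; μ^(5)=-71

((0, 0, 0, 3, 0); (0, 0, 0, 1, 1); (0, 0, 2, 0, 0); (0, 4, 0, 0, 0); (2, 0, 0, 0, 0))


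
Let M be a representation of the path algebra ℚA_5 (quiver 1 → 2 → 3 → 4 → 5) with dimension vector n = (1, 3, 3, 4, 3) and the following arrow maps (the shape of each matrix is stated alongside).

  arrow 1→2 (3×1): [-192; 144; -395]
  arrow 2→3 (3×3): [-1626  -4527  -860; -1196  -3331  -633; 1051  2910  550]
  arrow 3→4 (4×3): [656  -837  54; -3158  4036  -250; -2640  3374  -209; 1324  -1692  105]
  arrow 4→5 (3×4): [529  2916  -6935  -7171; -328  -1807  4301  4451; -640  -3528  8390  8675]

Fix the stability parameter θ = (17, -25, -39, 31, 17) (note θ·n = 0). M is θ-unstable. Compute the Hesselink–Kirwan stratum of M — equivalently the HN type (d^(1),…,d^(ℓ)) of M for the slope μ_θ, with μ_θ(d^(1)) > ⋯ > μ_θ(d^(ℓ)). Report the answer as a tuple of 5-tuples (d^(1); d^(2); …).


Interval decomposition of M: I[1,5], I[2,5]^2, I[4,4].
HN type (ℓ=4): μ^(1)=31; μ^(2)=24; μ^(3)=-47/3; μ^(4)=-32

((0, 0, 0, 1, 0); (0, 0, 0, 3, 3); (1, 1, 1, 0, 0); (0, 2, 2, 0, 0))


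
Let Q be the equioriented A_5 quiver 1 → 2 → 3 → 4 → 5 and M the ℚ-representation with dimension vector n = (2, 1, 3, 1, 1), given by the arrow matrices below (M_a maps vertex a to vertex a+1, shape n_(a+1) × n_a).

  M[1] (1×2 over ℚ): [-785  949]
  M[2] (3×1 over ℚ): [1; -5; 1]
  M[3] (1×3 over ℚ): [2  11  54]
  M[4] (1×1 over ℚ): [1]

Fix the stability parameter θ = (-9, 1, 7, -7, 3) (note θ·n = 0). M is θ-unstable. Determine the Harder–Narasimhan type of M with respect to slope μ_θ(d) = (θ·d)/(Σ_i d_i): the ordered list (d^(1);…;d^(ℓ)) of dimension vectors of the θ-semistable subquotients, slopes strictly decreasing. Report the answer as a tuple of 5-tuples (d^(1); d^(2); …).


Via rank(M_{q-1}∘⋯∘M_p): M ≅ I[1,1], I[1,5], I[3,3]^2.
μ_θ-semistable layers: μ^(1)=7; μ^(2)=3; μ^(3)=1/3; μ^(4)=-9

((0, 0, 2, 0, 0); (0, 0, 0, 0, 1); (0, 1, 1, 1, 0); (2, 0, 0, 0, 0))


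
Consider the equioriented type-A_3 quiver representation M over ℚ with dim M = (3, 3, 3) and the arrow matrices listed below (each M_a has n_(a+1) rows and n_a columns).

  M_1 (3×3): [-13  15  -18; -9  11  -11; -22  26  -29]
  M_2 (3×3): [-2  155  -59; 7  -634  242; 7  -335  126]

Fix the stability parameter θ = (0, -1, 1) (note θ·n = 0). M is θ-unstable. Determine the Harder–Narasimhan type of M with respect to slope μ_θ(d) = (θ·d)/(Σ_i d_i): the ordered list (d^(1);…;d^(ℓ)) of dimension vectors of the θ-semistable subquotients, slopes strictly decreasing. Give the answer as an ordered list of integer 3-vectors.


Via rank(M_{q-1}∘⋯∘M_p): M ≅ I[1,1], I[1,3]^2, I[2,3].
μ_θ-semistable layers: μ^(1)=1; μ^(2)=0; μ^(3)=-1/2; μ^(4)=-1

((0, 0, 3); (1, 0, 0); (2, 2, 0); (0, 1, 0))


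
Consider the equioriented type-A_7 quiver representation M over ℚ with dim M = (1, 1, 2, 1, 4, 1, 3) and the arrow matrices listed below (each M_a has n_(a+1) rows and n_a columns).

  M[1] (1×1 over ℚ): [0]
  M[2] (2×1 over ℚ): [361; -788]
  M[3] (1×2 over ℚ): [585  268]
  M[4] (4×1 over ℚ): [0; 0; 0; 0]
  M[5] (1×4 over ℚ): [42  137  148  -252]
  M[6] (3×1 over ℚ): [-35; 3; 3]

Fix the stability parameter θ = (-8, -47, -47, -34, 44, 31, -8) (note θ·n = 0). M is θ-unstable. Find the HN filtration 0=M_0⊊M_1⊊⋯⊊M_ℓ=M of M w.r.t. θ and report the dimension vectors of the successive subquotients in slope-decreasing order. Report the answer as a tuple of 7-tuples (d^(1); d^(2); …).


Interval decomposition of M: I[1,1], I[2,4], I[3,3], I[5,5]^3, I[5,7], I[7,7]^2.
HN type (ℓ=5): μ^(1)=44; μ^(2)=67/3; μ^(3)=-8; μ^(4)=-34; μ^(5)=-47

((0, 0, 0, 0, 3, 0, 0); (0, 0, 0, 0, 1, 1, 1); (1, 0, 0, 0, 0, 0, 2); (0, 0, 0, 1, 0, 0, 0); (0, 1, 2, 0, 0, 0, 0))


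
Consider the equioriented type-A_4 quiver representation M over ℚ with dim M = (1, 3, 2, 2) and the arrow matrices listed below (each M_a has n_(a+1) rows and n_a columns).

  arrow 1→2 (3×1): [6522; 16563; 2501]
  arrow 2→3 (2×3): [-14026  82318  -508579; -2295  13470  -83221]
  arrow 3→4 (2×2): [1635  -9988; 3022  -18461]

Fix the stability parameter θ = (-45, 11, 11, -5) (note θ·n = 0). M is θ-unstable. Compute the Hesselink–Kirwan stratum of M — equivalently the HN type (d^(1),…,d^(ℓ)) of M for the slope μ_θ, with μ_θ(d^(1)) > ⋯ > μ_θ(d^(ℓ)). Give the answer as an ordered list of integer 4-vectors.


Via rank(M_{q-1}∘⋯∘M_p): M ≅ I[1,4], I[2,2], I[2,4].
μ_θ-semistable layers: μ^(1)=11; μ^(2)=17/3; μ^(3)=-45

((0, 1, 0, 0); (0, 2, 2, 2); (1, 0, 0, 0))


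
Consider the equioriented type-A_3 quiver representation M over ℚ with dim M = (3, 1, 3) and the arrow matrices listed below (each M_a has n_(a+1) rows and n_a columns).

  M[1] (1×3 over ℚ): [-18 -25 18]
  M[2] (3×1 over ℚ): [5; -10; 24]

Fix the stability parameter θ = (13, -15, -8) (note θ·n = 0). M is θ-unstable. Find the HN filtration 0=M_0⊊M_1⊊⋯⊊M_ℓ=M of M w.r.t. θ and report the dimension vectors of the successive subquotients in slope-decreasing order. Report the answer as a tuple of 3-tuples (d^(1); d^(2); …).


Interval decomposition of M: I[1,1]^2, I[1,3], I[3,3]^2.
HN type (ℓ=3): μ^(1)=13; μ^(2)=-10/3; μ^(3)=-8

((2, 0, 0); (1, 1, 1); (0, 0, 2))


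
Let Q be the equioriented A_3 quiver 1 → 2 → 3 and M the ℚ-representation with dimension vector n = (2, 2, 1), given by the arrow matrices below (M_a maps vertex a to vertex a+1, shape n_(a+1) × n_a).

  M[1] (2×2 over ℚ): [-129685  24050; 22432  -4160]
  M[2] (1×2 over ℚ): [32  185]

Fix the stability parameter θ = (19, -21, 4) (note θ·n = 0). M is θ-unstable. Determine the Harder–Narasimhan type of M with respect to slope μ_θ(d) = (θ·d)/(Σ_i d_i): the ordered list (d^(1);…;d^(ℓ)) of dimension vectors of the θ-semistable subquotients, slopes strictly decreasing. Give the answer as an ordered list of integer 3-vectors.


Via rank(M_{q-1}∘⋯∘M_p): M ≅ I[1,1], I[1,2], I[2,3].
μ_θ-semistable layers: μ^(1)=19; μ^(2)=4; μ^(3)=-1; μ^(4)=-21

((1, 0, 0); (0, 0, 1); (1, 1, 0); (0, 1, 0))


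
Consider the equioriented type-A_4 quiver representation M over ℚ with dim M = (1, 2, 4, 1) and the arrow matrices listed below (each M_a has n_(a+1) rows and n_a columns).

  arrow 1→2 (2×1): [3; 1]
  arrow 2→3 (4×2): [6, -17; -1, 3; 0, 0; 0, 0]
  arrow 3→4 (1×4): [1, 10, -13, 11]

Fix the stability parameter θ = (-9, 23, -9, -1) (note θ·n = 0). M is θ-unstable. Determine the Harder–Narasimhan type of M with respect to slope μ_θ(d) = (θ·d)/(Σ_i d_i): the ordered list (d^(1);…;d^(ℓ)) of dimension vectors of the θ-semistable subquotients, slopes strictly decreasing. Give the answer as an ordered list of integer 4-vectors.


Via rank(M_{q-1}∘⋯∘M_p): M ≅ I[1,4], I[2,3], I[3,3]^2.
μ_θ-semistable layers: μ^(1)=7; μ^(2)=13/3; μ^(3)=-9

((0, 1, 1, 0); (0, 1, 1, 1); (1, 0, 2, 0))


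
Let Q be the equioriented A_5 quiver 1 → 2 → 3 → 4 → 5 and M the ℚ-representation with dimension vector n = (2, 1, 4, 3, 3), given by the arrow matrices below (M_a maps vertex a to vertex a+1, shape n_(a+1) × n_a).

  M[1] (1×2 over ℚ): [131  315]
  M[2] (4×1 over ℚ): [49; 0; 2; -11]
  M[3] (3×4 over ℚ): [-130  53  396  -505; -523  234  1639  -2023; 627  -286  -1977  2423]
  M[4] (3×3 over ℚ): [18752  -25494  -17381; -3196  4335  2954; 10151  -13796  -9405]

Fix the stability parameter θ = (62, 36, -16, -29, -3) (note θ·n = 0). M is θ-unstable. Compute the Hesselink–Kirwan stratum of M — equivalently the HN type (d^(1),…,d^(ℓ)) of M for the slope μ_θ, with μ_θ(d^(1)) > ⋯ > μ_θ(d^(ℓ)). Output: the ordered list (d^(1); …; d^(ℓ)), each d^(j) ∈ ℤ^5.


Interval decomposition of M: I[1,1], I[1,5], I[3,3], I[3,5]^2.
HN type (ℓ=5): μ^(1)=62; μ^(2)=10; μ^(3)=-3; μ^(4)=-16; μ^(5)=-45/2

((1, 0, 0, 0, 0); (1, 1, 1, 1, 1); (0, 0, 0, 0, 2); (0, 0, 1, 0, 0); (0, 0, 2, 2, 0))


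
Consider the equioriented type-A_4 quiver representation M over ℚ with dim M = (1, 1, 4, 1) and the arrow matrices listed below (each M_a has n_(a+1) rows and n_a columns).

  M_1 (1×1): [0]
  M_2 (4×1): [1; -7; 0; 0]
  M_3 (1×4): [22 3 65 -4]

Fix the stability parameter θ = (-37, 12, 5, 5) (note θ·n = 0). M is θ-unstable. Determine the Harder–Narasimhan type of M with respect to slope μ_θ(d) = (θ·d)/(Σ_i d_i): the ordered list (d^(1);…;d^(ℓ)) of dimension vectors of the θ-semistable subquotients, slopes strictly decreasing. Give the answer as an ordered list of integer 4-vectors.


Interval decomposition of M: I[1,1], I[2,4], I[3,3]^3.
HN type (ℓ=3): μ^(1)=22/3; μ^(2)=5; μ^(3)=-37

((0, 1, 1, 1); (0, 0, 3, 0); (1, 0, 0, 0))


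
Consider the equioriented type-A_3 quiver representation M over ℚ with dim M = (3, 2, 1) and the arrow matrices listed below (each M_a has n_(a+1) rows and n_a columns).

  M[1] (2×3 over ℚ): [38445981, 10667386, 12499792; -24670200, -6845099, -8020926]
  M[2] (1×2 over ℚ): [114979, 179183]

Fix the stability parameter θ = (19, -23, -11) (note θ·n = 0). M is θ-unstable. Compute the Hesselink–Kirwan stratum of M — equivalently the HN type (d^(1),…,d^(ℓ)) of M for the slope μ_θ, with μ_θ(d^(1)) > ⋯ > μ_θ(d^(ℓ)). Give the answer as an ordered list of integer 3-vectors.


Barcode: M ≅ I[1,1], I[1,2], I[1,3]. HN layers by μ_θ (3 steps, strictly decreasing):
  μ^(1)=19; μ^(2)=-2; μ^(3)=-5

((1, 0, 0); (1, 1, 0); (1, 1, 1))


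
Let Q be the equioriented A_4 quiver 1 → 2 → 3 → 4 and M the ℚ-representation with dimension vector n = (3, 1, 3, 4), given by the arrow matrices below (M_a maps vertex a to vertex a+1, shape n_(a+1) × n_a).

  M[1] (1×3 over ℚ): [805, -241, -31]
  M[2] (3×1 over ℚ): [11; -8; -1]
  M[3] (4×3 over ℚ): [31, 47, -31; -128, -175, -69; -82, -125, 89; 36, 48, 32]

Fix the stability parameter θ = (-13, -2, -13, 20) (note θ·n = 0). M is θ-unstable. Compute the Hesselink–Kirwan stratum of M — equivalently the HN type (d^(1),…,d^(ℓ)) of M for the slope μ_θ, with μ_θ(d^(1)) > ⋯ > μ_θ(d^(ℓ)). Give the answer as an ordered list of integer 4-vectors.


Via rank(M_{q-1}∘⋯∘M_p): M ≅ I[1,1]^2, I[1,4], I[3,3], I[3,4], I[4,4]^2.
μ_θ-semistable layers: μ^(1)=20; μ^(2)=-15/2; μ^(3)=-13

((0, 0, 0, 4); (0, 1, 1, 0); (3, 0, 2, 0))


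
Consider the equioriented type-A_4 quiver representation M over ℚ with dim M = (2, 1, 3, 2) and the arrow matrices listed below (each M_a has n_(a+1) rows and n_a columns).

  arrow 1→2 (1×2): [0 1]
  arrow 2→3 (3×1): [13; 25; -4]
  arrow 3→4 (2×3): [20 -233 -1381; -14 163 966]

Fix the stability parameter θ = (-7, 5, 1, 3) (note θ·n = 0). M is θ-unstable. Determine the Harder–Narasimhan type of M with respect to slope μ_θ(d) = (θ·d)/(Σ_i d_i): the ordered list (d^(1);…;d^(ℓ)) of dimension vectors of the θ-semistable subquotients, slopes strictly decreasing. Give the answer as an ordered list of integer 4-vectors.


Interval decomposition of M: I[1,1], I[1,4], I[3,3], I[3,4].
HN type (ℓ=3): μ^(1)=3; μ^(2)=1; μ^(3)=-7

((0, 1, 1, 2); (0, 0, 2, 0); (2, 0, 0, 0))


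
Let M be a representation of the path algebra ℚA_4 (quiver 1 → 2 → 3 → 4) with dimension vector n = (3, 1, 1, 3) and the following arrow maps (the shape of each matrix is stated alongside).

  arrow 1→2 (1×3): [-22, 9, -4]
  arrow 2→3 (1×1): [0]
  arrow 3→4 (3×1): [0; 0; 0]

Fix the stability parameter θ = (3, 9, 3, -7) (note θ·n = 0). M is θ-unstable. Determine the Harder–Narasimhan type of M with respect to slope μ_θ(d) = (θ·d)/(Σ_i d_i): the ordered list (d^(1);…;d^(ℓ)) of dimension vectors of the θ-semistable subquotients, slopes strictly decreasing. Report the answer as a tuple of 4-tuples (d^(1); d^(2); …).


Via rank(M_{q-1}∘⋯∘M_p): M ≅ I[1,1]^2, I[1,2], I[3,3], I[4,4]^3.
μ_θ-semistable layers: μ^(1)=9; μ^(2)=3; μ^(3)=-7

((0, 1, 0, 0); (3, 0, 1, 0); (0, 0, 0, 3))


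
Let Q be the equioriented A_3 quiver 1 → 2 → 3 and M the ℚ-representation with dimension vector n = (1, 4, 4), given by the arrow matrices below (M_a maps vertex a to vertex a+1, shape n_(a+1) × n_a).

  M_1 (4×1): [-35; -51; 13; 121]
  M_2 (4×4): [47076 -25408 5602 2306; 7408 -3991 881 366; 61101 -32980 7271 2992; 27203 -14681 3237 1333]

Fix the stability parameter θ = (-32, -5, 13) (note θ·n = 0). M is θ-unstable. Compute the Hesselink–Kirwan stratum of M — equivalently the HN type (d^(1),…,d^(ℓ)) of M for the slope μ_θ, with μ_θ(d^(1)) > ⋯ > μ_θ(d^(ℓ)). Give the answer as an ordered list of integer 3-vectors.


Barcode: M ≅ I[1,2], I[2,3]^3, I[3,3]. HN layers by μ_θ (3 steps, strictly decreasing):
  μ^(1)=13; μ^(2)=-5; μ^(3)=-32

((0, 0, 4); (0, 4, 0); (1, 0, 0))


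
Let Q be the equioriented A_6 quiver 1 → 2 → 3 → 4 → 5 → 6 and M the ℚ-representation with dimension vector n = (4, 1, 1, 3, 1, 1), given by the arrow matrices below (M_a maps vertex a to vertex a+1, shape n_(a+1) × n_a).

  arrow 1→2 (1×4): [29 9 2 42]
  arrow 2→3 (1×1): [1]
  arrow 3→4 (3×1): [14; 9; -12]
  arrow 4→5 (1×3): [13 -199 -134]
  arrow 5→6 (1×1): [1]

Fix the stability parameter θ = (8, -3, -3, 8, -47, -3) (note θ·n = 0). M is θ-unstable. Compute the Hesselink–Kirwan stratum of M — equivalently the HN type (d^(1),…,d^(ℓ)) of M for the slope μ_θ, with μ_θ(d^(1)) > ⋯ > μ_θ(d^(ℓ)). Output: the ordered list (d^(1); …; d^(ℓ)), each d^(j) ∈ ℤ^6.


Interval decomposition of M: I[1,1]^3, I[1,6], I[4,4]^2.
HN type (ℓ=3): μ^(1)=8; μ^(2)=-3; μ^(3)=-37/5

((3, 0, 0, 2, 0, 0); (0, 0, 0, 0, 0, 1); (1, 1, 1, 1, 1, 0))


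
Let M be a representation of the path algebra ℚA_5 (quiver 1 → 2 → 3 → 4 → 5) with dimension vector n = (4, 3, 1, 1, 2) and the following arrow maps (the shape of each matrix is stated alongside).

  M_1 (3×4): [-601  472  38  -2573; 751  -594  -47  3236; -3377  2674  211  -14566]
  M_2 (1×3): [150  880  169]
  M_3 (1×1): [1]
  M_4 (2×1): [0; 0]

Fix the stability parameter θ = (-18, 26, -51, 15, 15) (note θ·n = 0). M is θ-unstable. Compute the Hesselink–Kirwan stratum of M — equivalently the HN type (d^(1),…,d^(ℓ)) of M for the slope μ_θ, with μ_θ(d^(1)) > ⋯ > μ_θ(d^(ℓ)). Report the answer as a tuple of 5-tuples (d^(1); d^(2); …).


Barcode: M ≅ I[1,1]^2, I[1,2], I[1,4], I[2,2], I[5,5]^2. HN layers by μ_θ (4 steps, strictly decreasing):
  μ^(1)=26; μ^(2)=15; μ^(3)=-25/2; μ^(4)=-18

((0, 2, 0, 0, 0); (0, 0, 0, 1, 2); (0, 1, 1, 0, 0); (4, 0, 0, 0, 0))


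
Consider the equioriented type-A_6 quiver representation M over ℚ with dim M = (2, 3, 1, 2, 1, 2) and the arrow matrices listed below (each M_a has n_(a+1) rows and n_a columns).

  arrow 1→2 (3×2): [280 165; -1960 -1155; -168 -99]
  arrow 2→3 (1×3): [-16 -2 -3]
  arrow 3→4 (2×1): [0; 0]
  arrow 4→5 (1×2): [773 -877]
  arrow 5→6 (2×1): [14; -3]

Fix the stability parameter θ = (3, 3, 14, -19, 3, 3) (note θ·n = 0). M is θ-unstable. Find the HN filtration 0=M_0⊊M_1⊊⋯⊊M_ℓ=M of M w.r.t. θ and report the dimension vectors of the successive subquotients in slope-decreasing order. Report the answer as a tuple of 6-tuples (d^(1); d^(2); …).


Interval decomposition of M: I[1,1], I[1,3], I[2,2]^2, I[4,4], I[4,6], I[6,6].
HN type (ℓ=3): μ^(1)=14; μ^(2)=3; μ^(3)=-19

((0, 0, 1, 0, 0, 0); (2, 3, 0, 0, 1, 2); (0, 0, 0, 2, 0, 0))


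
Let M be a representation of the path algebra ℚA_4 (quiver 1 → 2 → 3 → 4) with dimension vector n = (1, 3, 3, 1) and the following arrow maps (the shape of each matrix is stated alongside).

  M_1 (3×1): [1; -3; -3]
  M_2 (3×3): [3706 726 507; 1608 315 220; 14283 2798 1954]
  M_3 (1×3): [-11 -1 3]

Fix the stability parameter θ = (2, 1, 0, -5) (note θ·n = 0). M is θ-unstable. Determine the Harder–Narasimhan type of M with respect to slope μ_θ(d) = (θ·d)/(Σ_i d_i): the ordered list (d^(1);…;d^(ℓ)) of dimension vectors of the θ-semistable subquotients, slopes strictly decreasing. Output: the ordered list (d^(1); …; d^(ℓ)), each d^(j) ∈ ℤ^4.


Interval decomposition of M: I[1,4], I[2,3]^2.
HN type (ℓ=2): μ^(1)=1/2; μ^(2)=-1/2

((0, 2, 2, 0); (1, 1, 1, 1))


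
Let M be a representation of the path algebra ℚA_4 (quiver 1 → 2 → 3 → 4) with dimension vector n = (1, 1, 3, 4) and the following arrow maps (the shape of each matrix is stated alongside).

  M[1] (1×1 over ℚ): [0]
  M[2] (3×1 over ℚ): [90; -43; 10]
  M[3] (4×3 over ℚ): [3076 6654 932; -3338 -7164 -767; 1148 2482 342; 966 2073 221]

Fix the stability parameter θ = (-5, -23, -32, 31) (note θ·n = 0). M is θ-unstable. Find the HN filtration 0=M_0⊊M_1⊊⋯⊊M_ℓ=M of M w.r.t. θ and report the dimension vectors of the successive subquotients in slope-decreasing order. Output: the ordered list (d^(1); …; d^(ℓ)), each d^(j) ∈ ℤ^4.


Interval decomposition of M: I[1,1], I[2,4], I[3,4]^2, I[4,4].
HN type (ℓ=4): μ^(1)=31; μ^(2)=-5; μ^(3)=-55/2; μ^(4)=-32

((0, 0, 0, 4); (1, 0, 0, 0); (0, 1, 1, 0); (0, 0, 2, 0))


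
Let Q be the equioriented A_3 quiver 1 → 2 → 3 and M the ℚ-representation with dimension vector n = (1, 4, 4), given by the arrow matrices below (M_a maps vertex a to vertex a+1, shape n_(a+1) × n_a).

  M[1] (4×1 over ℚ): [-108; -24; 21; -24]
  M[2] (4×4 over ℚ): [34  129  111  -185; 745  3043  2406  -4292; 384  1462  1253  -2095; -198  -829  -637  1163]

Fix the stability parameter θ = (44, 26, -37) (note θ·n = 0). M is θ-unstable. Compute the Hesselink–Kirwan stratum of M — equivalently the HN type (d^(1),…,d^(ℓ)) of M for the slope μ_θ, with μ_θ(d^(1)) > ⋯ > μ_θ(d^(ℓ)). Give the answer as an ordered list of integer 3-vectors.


Interval decomposition of M: I[1,3], I[2,2], I[2,3]^2, I[3,3].
HN type (ℓ=4): μ^(1)=26; μ^(2)=11; μ^(3)=-11/2; μ^(4)=-37

((0, 1, 0); (1, 1, 1); (0, 2, 2); (0, 0, 1))


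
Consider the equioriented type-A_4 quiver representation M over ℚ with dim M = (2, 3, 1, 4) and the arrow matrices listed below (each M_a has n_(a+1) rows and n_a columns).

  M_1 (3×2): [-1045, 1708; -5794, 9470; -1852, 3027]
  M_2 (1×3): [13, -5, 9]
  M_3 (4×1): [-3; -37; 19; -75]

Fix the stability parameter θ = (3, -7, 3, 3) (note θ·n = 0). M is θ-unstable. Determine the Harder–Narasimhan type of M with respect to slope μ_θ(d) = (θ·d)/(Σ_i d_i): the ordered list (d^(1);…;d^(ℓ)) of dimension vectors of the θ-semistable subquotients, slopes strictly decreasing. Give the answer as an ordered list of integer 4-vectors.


Interval decomposition of M: I[1,2], I[1,4], I[2,2], I[4,4]^3.
HN type (ℓ=3): μ^(1)=3; μ^(2)=-2; μ^(3)=-7

((0, 0, 1, 4); (2, 2, 0, 0); (0, 1, 0, 0))


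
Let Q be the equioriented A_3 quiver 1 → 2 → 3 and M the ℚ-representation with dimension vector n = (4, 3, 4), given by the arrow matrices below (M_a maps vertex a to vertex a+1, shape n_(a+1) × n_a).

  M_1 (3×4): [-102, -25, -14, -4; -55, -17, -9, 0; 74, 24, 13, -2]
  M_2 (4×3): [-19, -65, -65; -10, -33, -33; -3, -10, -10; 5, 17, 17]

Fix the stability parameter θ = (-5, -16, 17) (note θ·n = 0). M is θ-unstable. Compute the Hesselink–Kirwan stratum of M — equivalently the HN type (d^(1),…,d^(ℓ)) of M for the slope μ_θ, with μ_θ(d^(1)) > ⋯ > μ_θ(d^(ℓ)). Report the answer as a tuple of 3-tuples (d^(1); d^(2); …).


Via rank(M_{q-1}∘⋯∘M_p): M ≅ I[1,1], I[1,2], I[1,3]^2, I[3,3]^2.
μ_θ-semistable layers: μ^(1)=17; μ^(2)=-5; μ^(3)=-21/2

((0, 0, 4); (1, 0, 0); (3, 3, 0))


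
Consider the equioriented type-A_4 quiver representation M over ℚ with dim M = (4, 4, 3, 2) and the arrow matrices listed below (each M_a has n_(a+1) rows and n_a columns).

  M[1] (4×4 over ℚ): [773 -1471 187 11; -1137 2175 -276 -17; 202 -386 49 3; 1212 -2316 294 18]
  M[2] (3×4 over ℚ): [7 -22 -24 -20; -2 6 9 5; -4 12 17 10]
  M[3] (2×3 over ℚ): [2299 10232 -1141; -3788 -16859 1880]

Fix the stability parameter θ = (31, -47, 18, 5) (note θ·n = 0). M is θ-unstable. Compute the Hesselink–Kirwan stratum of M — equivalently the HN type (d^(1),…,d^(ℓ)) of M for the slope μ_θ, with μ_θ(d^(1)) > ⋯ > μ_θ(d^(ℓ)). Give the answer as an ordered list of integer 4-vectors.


Interval decomposition of M: I[1,1], I[1,3], I[1,4]^2, I[2,2].
HN type (ℓ=5): μ^(1)=31; μ^(2)=18; μ^(3)=23/2; μ^(4)=-8; μ^(5)=-47

((1, 0, 0, 0); (0, 0, 1, 0); (0, 0, 2, 2); (3, 3, 0, 0); (0, 1, 0, 0))


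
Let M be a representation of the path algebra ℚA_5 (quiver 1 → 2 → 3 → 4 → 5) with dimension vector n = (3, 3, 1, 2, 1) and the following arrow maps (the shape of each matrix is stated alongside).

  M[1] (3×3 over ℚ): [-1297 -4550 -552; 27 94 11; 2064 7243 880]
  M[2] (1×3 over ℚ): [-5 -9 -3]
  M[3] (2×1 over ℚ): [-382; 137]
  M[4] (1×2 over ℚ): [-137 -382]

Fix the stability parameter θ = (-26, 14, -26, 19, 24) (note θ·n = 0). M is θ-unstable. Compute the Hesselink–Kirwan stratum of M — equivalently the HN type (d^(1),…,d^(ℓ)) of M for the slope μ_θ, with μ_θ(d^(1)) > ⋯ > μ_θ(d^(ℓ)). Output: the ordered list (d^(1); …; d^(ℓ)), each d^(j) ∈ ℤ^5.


Via rank(M_{q-1}∘⋯∘M_p): M ≅ I[1,2]^2, I[1,4], I[4,5].
μ_θ-semistable layers: μ^(1)=24; μ^(2)=19; μ^(3)=14; μ^(4)=-6; μ^(5)=-26

((0, 0, 0, 0, 1); (0, 0, 0, 2, 0); (0, 2, 0, 0, 0); (0, 1, 1, 0, 0); (3, 0, 0, 0, 0))


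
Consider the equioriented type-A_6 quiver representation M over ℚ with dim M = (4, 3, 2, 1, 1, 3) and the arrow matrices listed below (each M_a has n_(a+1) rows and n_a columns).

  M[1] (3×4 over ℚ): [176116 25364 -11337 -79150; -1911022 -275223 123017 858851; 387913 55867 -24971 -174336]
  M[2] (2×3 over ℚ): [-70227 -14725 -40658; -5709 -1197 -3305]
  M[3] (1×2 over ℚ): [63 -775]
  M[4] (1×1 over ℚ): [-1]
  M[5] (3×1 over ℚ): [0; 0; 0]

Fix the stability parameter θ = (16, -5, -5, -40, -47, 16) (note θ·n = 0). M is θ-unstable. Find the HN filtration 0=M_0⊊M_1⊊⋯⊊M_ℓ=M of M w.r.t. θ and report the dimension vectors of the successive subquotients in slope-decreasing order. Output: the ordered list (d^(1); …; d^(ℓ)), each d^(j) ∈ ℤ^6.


Via rank(M_{q-1}∘⋯∘M_p): M ≅ I[1,1], I[1,2], I[1,3], I[1,5], I[6,6]^3.
μ_θ-semistable layers: μ^(1)=16; μ^(2)=11/2; μ^(3)=2; μ^(4)=-81/5

((1, 0, 0, 0, 0, 3); (1, 1, 0, 0, 0, 0); (1, 1, 1, 0, 0, 0); (1, 1, 1, 1, 1, 0))


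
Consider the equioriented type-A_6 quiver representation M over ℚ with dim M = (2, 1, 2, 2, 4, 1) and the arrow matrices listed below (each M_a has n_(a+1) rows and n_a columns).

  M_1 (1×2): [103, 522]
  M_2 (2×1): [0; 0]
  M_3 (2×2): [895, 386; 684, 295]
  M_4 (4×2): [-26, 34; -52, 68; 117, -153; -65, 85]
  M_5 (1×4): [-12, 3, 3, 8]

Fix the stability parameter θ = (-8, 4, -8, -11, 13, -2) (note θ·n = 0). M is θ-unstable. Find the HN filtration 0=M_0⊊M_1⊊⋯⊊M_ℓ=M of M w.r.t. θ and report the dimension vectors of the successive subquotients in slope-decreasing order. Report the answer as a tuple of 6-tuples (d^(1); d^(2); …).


Interval decomposition of M: I[1,1], I[1,2], I[3,4], I[3,6], I[5,5]^3.
HN type (ℓ=5): μ^(1)=13; μ^(2)=11/2; μ^(3)=4; μ^(4)=-8; μ^(5)=-19/2

((0, 0, 0, 0, 3, 0); (0, 0, 0, 0, 1, 1); (0, 1, 0, 0, 0, 0); (2, 0, 0, 0, 0, 0); (0, 0, 2, 2, 0, 0))


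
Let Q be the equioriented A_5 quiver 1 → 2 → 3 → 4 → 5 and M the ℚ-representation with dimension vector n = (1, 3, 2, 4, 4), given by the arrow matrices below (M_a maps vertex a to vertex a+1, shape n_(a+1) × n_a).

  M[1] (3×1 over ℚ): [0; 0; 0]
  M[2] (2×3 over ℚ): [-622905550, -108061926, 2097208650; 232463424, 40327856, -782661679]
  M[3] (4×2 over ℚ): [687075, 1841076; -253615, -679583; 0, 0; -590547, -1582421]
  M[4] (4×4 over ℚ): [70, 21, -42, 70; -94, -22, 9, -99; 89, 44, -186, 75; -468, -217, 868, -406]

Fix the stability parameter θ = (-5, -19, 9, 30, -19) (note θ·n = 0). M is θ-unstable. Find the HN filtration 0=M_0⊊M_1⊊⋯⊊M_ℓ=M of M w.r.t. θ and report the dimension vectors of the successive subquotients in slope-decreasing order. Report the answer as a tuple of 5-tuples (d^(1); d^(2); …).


Via rank(M_{q-1}∘⋯∘M_p): M ≅ I[1,1], I[2,2], I[2,5]^2, I[4,4], I[4,5], I[5,5].
μ_θ-semistable layers: μ^(1)=30; μ^(2)=20/3; μ^(3)=11/2; μ^(4)=-5; μ^(5)=-19

((0, 0, 0, 1, 0); (0, 0, 2, 2, 2); (0, 0, 0, 1, 1); (1, 0, 0, 0, 0); (0, 3, 0, 0, 1))


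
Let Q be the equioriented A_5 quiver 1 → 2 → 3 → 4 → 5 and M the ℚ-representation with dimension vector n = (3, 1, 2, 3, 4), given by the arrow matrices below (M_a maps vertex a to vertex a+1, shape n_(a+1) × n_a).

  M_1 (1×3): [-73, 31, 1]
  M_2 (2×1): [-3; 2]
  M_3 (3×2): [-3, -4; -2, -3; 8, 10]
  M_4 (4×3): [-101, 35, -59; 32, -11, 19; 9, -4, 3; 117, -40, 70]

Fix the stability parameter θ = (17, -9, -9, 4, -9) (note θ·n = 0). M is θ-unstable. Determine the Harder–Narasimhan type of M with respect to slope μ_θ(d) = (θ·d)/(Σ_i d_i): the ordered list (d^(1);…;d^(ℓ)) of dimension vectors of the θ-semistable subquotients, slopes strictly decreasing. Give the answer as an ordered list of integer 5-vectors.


Barcode: M ≅ I[1,1]^2, I[1,5], I[3,5], I[4,5], I[5,5]. HN layers by μ_θ (4 steps, strictly decreasing):
  μ^(1)=17; μ^(2)=-6/5; μ^(3)=-5/2; μ^(4)=-9

((2, 0, 0, 0, 0); (1, 1, 1, 1, 1); (0, 0, 0, 2, 2); (0, 0, 1, 0, 1))


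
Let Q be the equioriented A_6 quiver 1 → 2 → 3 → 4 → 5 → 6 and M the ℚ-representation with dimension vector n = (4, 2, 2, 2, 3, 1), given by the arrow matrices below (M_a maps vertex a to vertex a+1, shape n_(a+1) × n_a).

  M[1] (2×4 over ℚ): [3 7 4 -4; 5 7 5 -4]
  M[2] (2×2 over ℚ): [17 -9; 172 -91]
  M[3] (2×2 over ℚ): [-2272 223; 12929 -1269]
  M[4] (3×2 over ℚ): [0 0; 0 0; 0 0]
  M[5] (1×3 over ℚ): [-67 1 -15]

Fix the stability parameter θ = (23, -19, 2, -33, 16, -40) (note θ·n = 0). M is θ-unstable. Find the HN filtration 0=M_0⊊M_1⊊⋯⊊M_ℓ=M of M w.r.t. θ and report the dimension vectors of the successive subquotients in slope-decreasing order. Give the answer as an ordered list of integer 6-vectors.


Interval decomposition of M: I[1,1]^2, I[1,4]^2, I[5,5]^2, I[5,6].
HN type (ℓ=4): μ^(1)=23; μ^(2)=16; μ^(3)=-27/4; μ^(4)=-12

((2, 0, 0, 0, 0, 0); (0, 0, 0, 0, 2, 0); (2, 2, 2, 2, 0, 0); (0, 0, 0, 0, 1, 1))


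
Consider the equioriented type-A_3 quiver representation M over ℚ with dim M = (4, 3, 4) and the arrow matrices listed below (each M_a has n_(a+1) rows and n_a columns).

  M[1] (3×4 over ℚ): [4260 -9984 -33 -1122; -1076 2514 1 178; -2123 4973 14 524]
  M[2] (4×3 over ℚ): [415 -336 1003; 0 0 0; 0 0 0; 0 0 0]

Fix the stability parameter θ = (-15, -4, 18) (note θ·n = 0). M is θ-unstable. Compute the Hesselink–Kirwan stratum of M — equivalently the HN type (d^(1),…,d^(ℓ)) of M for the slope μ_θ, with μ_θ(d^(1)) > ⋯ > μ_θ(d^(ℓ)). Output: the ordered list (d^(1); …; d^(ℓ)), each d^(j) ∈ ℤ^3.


Via rank(M_{q-1}∘⋯∘M_p): M ≅ I[1,1], I[1,2]^2, I[1,3], I[3,3]^3.
μ_θ-semistable layers: μ^(1)=18; μ^(2)=-4; μ^(3)=-15

((0, 0, 4); (0, 3, 0); (4, 0, 0))


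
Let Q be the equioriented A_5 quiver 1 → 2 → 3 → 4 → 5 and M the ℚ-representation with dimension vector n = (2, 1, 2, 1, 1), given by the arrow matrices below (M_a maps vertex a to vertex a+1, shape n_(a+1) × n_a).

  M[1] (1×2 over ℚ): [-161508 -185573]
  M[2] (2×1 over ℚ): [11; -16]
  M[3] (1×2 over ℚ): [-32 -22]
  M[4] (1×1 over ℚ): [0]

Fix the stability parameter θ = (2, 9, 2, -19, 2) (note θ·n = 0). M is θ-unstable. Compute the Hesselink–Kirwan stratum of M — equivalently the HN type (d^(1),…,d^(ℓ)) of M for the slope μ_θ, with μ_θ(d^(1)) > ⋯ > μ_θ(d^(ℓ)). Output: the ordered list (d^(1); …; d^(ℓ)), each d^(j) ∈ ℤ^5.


Interval decomposition of M: I[1,1], I[1,3], I[3,4], I[5,5].
HN type (ℓ=3): μ^(1)=11/2; μ^(2)=2; μ^(3)=-17/2

((0, 1, 1, 0, 0); (2, 0, 0, 0, 1); (0, 0, 1, 1, 0))
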